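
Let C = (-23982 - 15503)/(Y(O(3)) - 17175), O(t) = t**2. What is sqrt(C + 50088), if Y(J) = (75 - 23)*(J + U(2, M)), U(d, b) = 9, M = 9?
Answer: sqrt(13209103297563)/16239 ≈ 223.81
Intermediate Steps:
Y(J) = 468 + 52*J (Y(J) = (75 - 23)*(J + 9) = 52*(9 + J) = 468 + 52*J)
C = 39485/16239 (C = (-23982 - 15503)/((468 + 52*3**2) - 17175) = -39485/((468 + 52*9) - 17175) = -39485/((468 + 468) - 17175) = -39485/(936 - 17175) = -39485/(-16239) = -39485*(-1/16239) = 39485/16239 ≈ 2.4315)
sqrt(C + 50088) = sqrt(39485/16239 + 50088) = sqrt(813418517/16239) = sqrt(13209103297563)/16239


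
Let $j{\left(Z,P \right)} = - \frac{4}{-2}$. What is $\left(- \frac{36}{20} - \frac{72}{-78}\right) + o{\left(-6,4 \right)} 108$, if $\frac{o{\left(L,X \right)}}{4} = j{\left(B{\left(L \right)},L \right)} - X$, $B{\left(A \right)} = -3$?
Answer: $- \frac{56217}{65} \approx -864.88$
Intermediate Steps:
$j{\left(Z,P \right)} = 2$ ($j{\left(Z,P \right)} = \left(-4\right) \left(- \frac{1}{2}\right) = 2$)
$o{\left(L,X \right)} = 8 - 4 X$ ($o{\left(L,X \right)} = 4 \left(2 - X\right) = 8 - 4 X$)
$\left(- \frac{36}{20} - \frac{72}{-78}\right) + o{\left(-6,4 \right)} 108 = \left(- \frac{36}{20} - \frac{72}{-78}\right) + \left(8 - 16\right) 108 = \left(\left(-36\right) \frac{1}{20} - - \frac{12}{13}\right) + \left(8 - 16\right) 108 = \left(- \frac{9}{5} + \frac{12}{13}\right) - 864 = - \frac{57}{65} - 864 = - \frac{56217}{65}$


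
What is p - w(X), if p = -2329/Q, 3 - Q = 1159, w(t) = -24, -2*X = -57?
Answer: 1769/68 ≈ 26.015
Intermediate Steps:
X = 57/2 (X = -½*(-57) = 57/2 ≈ 28.500)
Q = -1156 (Q = 3 - 1*1159 = 3 - 1159 = -1156)
p = 137/68 (p = -2329/(-1156) = -2329*(-1/1156) = 137/68 ≈ 2.0147)
p - w(X) = 137/68 - 1*(-24) = 137/68 + 24 = 1769/68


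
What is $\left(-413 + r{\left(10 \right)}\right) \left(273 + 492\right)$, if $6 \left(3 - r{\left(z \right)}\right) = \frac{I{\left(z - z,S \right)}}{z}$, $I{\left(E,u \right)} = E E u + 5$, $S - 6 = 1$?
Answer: $- \frac{1254855}{4} \approx -3.1371 \cdot 10^{5}$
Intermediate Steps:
$S = 7$ ($S = 6 + 1 = 7$)
$I{\left(E,u \right)} = 5 + u E^{2}$ ($I{\left(E,u \right)} = E^{2} u + 5 = u E^{2} + 5 = 5 + u E^{2}$)
$r{\left(z \right)} = 3 - \frac{5}{6 z}$ ($r{\left(z \right)} = 3 - \frac{\left(5 + 7 \left(z - z\right)^{2}\right) \frac{1}{z}}{6} = 3 - \frac{\left(5 + 7 \cdot 0^{2}\right) \frac{1}{z}}{6} = 3 - \frac{\left(5 + 7 \cdot 0\right) \frac{1}{z}}{6} = 3 - \frac{\left(5 + 0\right) \frac{1}{z}}{6} = 3 - \frac{5 \frac{1}{z}}{6} = 3 - \frac{5}{6 z}$)
$\left(-413 + r{\left(10 \right)}\right) \left(273 + 492\right) = \left(-413 + \left(3 - \frac{5}{6 \cdot 10}\right)\right) \left(273 + 492\right) = \left(-413 + \left(3 - \frac{1}{12}\right)\right) 765 = \left(-413 + \frac{35}{12}\right) 765 = \left(- \frac{4921}{12}\right) 765 = - \frac{1254855}{4}$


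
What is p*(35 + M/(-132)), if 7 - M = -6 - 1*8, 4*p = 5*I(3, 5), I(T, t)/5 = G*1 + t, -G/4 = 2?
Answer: -114975/176 ≈ -653.27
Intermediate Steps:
G = -8 (G = -4*2 = -8)
I(T, t) = -40 + 5*t (I(T, t) = 5*(-8*1 + t) = 5*(-8 + t) = -40 + 5*t)
p = -75/4 (p = (5*(-40 + 5*5))/4 = (5*(-40 + 25))/4 = (5*(-15))/4 = (¼)*(-75) = -75/4 ≈ -18.750)
M = 21 (M = 7 - (-6 - 1*8) = 7 - (-6 - 8) = 7 - 1*(-14) = 7 + 14 = 21)
p*(35 + M/(-132)) = -75*(35 + 21/(-132))/4 = -75*(35 + 21*(-1/132))/4 = -75*(35 - 7/44)/4 = -75/4*1533/44 = -114975/176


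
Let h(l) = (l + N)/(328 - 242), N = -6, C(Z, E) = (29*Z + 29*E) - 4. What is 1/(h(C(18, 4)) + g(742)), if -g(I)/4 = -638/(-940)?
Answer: 10105/46356 ≈ 0.21799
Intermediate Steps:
C(Z, E) = -4 + 29*E + 29*Z (C(Z, E) = (29*E + 29*Z) - 4 = -4 + 29*E + 29*Z)
g(I) = -638/235 (g(I) = -(-2552)/(-940) = -(-2552)*(-1)/940 = -4*319/470 = -638/235)
h(l) = -3/43 + l/86 (h(l) = (l - 6)/(328 - 242) = (-6 + l)/86 = (-6 + l)*(1/86) = -3/43 + l/86)
1/(h(C(18, 4)) + g(742)) = 1/((-3/43 + (-4 + 29*4 + 29*18)/86) - 638/235) = 1/((-3/43 + (-4 + 116 + 522)/86) - 638/235) = 1/((-3/43 + (1/86)*634) - 638/235) = 1/((-3/43 + 317/43) - 638/235) = 1/(314/43 - 638/235) = 1/(46356/10105) = 10105/46356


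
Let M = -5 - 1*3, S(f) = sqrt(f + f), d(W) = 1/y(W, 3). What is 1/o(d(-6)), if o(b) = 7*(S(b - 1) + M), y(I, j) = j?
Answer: -6/343 - I*sqrt(3)/686 ≈ -0.017493 - 0.0025249*I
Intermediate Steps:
d(W) = 1/3
S(f) = sqrt(2)*sqrt(f) (S(f) = sqrt(2*f) = sqrt(2)*sqrt(f))
M = -8 (M = -5 - 3 = -8)
o(b) = -56 + 7*sqrt(2)*sqrt(-1 + b) (o(b) = 7*(sqrt(2)*sqrt(b - 1) - 8) = 7*(sqrt(2)*sqrt(-1 + b) - 8) = 7*(-8 + sqrt(2)*sqrt(-1 + b)) = -56 + 7*sqrt(2)*sqrt(-1 + b))
1/o(d(-6)) = 1/(-56 + 7*sqrt(-2 + 2*(1/3))) = 1/(-56 + 7*sqrt(-2 + 2/3)) = 1/(-56 + 7*sqrt(-4/3)) = 1/(-56 + 7*(2*I*sqrt(3)/3)) = 1/(-56 + 14*I*sqrt(3)/3)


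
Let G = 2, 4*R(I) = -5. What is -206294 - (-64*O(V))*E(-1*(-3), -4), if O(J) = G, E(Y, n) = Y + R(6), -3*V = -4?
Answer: -206070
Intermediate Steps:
R(I) = -5/4 (R(I) = (1/4)*(-5) = -5/4)
V = 4/3 (V = -1/3*(-4) = 4/3 ≈ 1.3333)
E(Y, n) = -5/4 + Y (E(Y, n) = Y - 5/4 = -5/4 + Y)
O(J) = 2
-206294 - (-64*O(V))*E(-1*(-3), -4) = -206294 - (-64*2)*(-5/4 - 1*(-3)) = -206294 - (-128)*(-5/4 + 3) = -206294 - (-128)*7/4 = -206294 - 1*(-224) = -206294 + 224 = -206070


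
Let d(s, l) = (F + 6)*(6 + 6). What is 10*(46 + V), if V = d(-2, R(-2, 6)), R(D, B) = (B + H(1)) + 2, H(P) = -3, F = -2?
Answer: 940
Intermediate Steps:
R(D, B) = -1 + B (R(D, B) = (B - 3) + 2 = (-3 + B) + 2 = -1 + B)
d(s, l) = 48 (d(s, l) = (-2 + 6)*(6 + 6) = 4*12 = 48)
V = 48
10*(46 + V) = 10*(46 + 48) = 10*94 = 940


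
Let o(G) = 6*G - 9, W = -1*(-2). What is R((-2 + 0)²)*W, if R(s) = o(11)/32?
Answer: 57/16 ≈ 3.5625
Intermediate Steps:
W = 2
o(G) = -9 + 6*G
R(s) = 57/32 (R(s) = (-9 + 6*11)/32 = (-9 + 66)*(1/32) = 57*(1/32) = 57/32)
R((-2 + 0)²)*W = (57/32)*2 = 57/16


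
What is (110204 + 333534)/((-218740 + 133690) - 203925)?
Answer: -443738/288975 ≈ -1.5356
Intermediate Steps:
(110204 + 333534)/((-218740 + 133690) - 203925) = 443738/(-85050 - 203925) = 443738/(-288975) = 443738*(-1/288975) = -443738/288975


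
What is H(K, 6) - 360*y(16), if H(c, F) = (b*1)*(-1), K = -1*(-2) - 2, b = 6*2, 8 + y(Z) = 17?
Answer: -3252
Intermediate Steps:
y(Z) = 9 (y(Z) = -8 + 17 = 9)
b = 12
K = 0 (K = 2 - 2 = 0)
H(c, F) = -12 (H(c, F) = (12*1)*(-1) = 12*(-1) = -12)
H(K, 6) - 360*y(16) = -12 - 360*9 = -12 - 3240 = -3252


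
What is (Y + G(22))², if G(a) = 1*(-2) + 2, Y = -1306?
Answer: 1705636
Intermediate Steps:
G(a) = 0 (G(a) = -2 + 2 = 0)
(Y + G(22))² = (-1306 + 0)² = (-1306)² = 1705636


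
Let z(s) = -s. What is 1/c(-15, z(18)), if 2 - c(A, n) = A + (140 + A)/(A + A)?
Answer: 6/127 ≈ 0.047244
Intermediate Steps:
c(A, n) = 2 - A - (140 + A)/(2*A) (c(A, n) = 2 - (A + (140 + A)/(A + A)) = 2 - (A + (140 + A)/((2*A))) = 2 - (A + (140 + A)*(1/(2*A))) = 2 - (A + (140 + A)/(2*A)) = 2 + (-A - (140 + A)/(2*A)) = 2 - A - (140 + A)/(2*A))
1/c(-15, z(18)) = 1/(3/2 - 1*(-15) - 70/(-15)) = 1/(3/2 + 15 - 70*(-1/15)) = 1/(3/2 + 15 + 14/3) = 1/(127/6) = 6/127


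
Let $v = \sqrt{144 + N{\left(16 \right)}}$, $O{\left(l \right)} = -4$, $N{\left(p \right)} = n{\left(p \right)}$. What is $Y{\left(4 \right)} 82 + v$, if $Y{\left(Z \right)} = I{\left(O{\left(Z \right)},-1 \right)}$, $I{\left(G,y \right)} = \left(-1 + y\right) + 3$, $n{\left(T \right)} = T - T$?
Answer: $94$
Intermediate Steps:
$n{\left(T \right)} = 0$
$N{\left(p \right)} = 0$
$I{\left(G,y \right)} = 2 + y$
$Y{\left(Z \right)} = 1$ ($Y{\left(Z \right)} = 2 - 1 = 1$)
$v = 12$ ($v = \sqrt{144 + 0} = \sqrt{144} = 12$)
$Y{\left(4 \right)} 82 + v = 1 \cdot 82 + 12 = 82 + 12 = 94$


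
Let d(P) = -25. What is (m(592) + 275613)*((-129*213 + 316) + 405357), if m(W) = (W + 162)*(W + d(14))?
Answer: 265921331676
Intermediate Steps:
m(W) = (-25 + W)*(162 + W) (m(W) = (W + 162)*(W - 25) = (162 + W)*(-25 + W) = (-25 + W)*(162 + W))
(m(592) + 275613)*((-129*213 + 316) + 405357) = ((-4050 + 592² + 137*592) + 275613)*((-129*213 + 316) + 405357) = ((-4050 + 350464 + 81104) + 275613)*((-27477 + 316) + 405357) = (427518 + 275613)*(-27161 + 405357) = 703131*378196 = 265921331676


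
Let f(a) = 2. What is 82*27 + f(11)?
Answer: 2216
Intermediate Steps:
82*27 + f(11) = 82*27 + 2 = 2214 + 2 = 2216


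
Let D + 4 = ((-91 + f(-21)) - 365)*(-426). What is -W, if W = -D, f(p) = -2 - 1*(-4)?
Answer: 193400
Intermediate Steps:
f(p) = 2 (f(p) = -2 + 4 = 2)
D = 193400 (D = -4 + ((-91 + 2) - 365)*(-426) = -4 + (-89 - 365)*(-426) = -4 - 454*(-426) = -4 + 193404 = 193400)
W = -193400 (W = -1*193400 = -193400)
-W = -1*(-193400) = 193400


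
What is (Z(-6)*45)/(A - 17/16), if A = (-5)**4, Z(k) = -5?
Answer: -3600/9983 ≈ -0.36061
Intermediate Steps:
A = 625
(Z(-6)*45)/(A - 17/16) = (-5*45)/(625 - 17/16) = -225/(625 - 17*1/16) = -225/(625 - 17/16) = -225/9983/16 = -225*16/9983 = -3600/9983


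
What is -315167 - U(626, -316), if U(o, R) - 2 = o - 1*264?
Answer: -315531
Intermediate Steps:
U(o, R) = -262 + o (U(o, R) = 2 + (o - 1*264) = 2 + (o - 264) = 2 + (-264 + o) = -262 + o)
-315167 - U(626, -316) = -315167 - (-262 + 626) = -315167 - 1*364 = -315167 - 364 = -315531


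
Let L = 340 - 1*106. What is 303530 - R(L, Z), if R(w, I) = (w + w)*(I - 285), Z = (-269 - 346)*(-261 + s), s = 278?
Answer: 5329850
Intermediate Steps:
L = 234 (L = 340 - 106 = 234)
Z = -10455 (Z = (-269 - 346)*(-261 + 278) = -615*17 = -10455)
R(w, I) = 2*w*(-285 + I) (R(w, I) = (2*w)*(-285 + I) = 2*w*(-285 + I))
303530 - R(L, Z) = 303530 - 2*234*(-285 - 10455) = 303530 - 2*234*(-10740) = 303530 - 1*(-5026320) = 303530 + 5026320 = 5329850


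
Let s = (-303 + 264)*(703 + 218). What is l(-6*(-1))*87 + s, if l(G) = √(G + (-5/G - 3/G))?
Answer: -35919 + 29*√42 ≈ -35731.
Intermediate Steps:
s = -35919 (s = -39*921 = -35919)
l(G) = √(G - 8/G)
l(-6*(-1))*87 + s = √(-6*(-1) - 8/((-6*(-1))))*87 - 35919 = √(6 - 8/6)*87 - 35919 = √(6 - 8*⅙)*87 - 35919 = √(6 - 4/3)*87 - 35919 = √(14/3)*87 - 35919 = (√42/3)*87 - 35919 = 29*√42 - 35919 = -35919 + 29*√42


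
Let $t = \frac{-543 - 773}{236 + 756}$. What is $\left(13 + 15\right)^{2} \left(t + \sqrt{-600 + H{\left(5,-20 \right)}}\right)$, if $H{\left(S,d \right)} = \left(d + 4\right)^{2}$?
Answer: $- \frac{32242}{31} + 1568 i \sqrt{86} \approx -1040.1 + 14541.0 i$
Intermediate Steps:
$H{\left(S,d \right)} = \left(4 + d\right)^{2}$
$t = - \frac{329}{248}$ ($t = - \frac{1316}{992} = \left(-1316\right) \frac{1}{992} = - \frac{329}{248} \approx -1.3266$)
$\left(13 + 15\right)^{2} \left(t + \sqrt{-600 + H{\left(5,-20 \right)}}\right) = \left(13 + 15\right)^{2} \left(- \frac{329}{248} + \sqrt{-600 + \left(4 - 20\right)^{2}}\right) = 28^{2} \left(- \frac{329}{248} + \sqrt{-600 + \left(-16\right)^{2}}\right) = 784 \left(- \frac{329}{248} + \sqrt{-600 + 256}\right) = 784 \left(- \frac{329}{248} + \sqrt{-344}\right) = 784 \left(- \frac{329}{248} + 2 i \sqrt{86}\right) = - \frac{32242}{31} + 1568 i \sqrt{86}$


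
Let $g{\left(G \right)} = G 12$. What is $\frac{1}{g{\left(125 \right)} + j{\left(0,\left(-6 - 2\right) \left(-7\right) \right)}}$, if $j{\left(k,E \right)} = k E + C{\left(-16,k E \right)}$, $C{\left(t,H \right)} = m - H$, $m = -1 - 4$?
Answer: $\frac{1}{1495} \approx 0.0006689$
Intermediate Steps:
$m = -5$ ($m = -1 - 4 = -5$)
$g{\left(G \right)} = 12 G$
$C{\left(t,H \right)} = -5 - H$
$j{\left(k,E \right)} = -5$ ($j{\left(k,E \right)} = k E - \left(5 + k E\right) = E k - \left(5 + E k\right) = -5$)
$\frac{1}{g{\left(125 \right)} + j{\left(0,\left(-6 - 2\right) \left(-7\right) \right)}} = \frac{1}{12 \cdot 125 - 5} = \frac{1}{1500 - 5} = \frac{1}{1495}$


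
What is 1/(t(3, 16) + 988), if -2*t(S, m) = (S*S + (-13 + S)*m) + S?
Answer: 1/1062 ≈ 0.00094162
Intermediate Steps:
t(S, m) = -S/2 - S²/2 - m*(-13 + S)/2 (t(S, m) = -((S*S + (-13 + S)*m) + S)/2 = -((S² + m*(-13 + S)) + S)/2 = -(S + S² + m*(-13 + S))/2 = -S/2 - S²/2 - m*(-13 + S)/2)
1/(t(3, 16) + 988) = 1/((-½*3 - ½*3² + (13/2)*16 - ½*3*16) + 988) = 1/((-3/2 - ½*9 + 104 - 24) + 988) = 1/((-3/2 - 9/2 + 104 - 24) + 988) = 1/(74 + 988) = 1/1062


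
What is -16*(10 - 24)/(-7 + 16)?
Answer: 224/9 ≈ 24.889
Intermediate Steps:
-16*(10 - 24)/(-7 + 16) = -(-224)/9 = -16*(-14/9) = 224/9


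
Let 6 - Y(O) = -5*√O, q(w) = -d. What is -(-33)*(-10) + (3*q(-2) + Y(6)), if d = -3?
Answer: -315 + 5*√6 ≈ -302.75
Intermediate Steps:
q(w) = 3 (q(w) = -1*(-3) = 3)
Y(O) = 6 + 5*√O (Y(O) = 6 - (-5)*√O = 6 + 5*√O)
-(-33)*(-10) + (3*q(-2) + Y(6)) = -(-33)*(-10) + (3*3 + (6 + 5*√6)) = -33*10 + (9 + (6 + 5*√6)) = -330 + (15 + 5*√6) = -315 + 5*√6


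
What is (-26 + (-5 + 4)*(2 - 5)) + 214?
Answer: 191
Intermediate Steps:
(-26 + (-5 + 4)*(2 - 5)) + 214 = (-26 - 1*(-3)) + 214 = (-26 + 3) + 214 = -23 + 214 = 191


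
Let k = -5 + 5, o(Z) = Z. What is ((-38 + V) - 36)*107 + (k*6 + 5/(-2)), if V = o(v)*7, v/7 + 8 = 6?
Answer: -36813/2 ≈ -18407.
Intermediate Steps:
v = -14 (v = -56 + 7*6 = -56 + 42 = -14)
k = 0
V = -98 (V = -14*7 = -98)
((-38 + V) - 36)*107 + (k*6 + 5/(-2)) = ((-38 - 98) - 36)*107 + (0*6 + 5/(-2)) = (-136 - 36)*107 + (0 + 5*(-1/2)) = -172*107 + (0 - 5/2) = -18404 - 5/2 = -36813/2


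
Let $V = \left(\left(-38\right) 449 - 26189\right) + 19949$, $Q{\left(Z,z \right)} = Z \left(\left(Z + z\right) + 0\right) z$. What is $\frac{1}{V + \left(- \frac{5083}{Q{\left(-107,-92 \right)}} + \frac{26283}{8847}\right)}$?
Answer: $- \frac{251172228}{5852068413235} \approx -4.292 \cdot 10^{-5}$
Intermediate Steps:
$Q{\left(Z,z \right)} = Z z \left(Z + z\right)$ ($Q{\left(Z,z \right)} = Z \left(Z + z\right) z = Z z \left(Z + z\right)$)
$V = -23302$ ($V = \left(-17062 - 26189\right) + 19949 = -43251 + 19949 = -23302$)
$\frac{1}{V + \left(- \frac{5083}{Q{\left(-107,-92 \right)}} + \frac{26283}{8847}\right)} = \frac{1}{-23302 + \left(- \frac{5083}{\left(-107\right) \left(-92\right) \left(-107 - 92\right)} + \frac{26283}{8847}\right)} = \frac{1}{-23302 + \left(- \frac{5083}{\left(-107\right) \left(-92\right) \left(-199\right)} + 26283 \cdot \frac{1}{8847}\right)} = \frac{1}{-23302 + \left(- \frac{5083}{-1958956} + \frac{8761}{2949}\right)} = \frac{1}{-23302 + \left(\left(-5083\right) \left(- \frac{1}{1958956}\right) + \frac{8761}{2949}\right)} = \frac{1}{-23302 + \left(\frac{221}{85172} + \frac{8761}{2949}\right)} = \frac{1}{-23302 + \frac{746843621}{251172228}} = \frac{1}{- \frac{5852068413235}{251172228}} = - \frac{251172228}{5852068413235}$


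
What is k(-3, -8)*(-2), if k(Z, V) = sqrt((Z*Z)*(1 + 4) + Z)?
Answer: -2*sqrt(42) ≈ -12.961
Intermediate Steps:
k(Z, V) = sqrt(Z + 5*Z**2) (k(Z, V) = sqrt(Z**2*5 + Z) = sqrt(5*Z**2 + Z) = sqrt(Z + 5*Z**2))
k(-3, -8)*(-2) = sqrt(-3*(1 + 5*(-3)))*(-2) = sqrt(-3*(1 - 15))*(-2) = sqrt(-3*(-14))*(-2) = sqrt(42)*(-2) = -2*sqrt(42)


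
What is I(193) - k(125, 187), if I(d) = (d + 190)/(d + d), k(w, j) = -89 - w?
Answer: 82987/386 ≈ 214.99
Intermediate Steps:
I(d) = (190 + d)/(2*d) (I(d) = (190 + d)/((2*d)) = (190 + d)*(1/(2*d)) = (190 + d)/(2*d))
I(193) - k(125, 187) = (½)*(190 + 193)/193 - (-89 - 1*125) = (½)*(1/193)*383 - (-89 - 125) = 383/386 - 1*(-214) = 383/386 + 214 = 82987/386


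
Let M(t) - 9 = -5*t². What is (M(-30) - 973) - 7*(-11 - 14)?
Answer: -5289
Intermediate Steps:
M(t) = 9 - 5*t²
(M(-30) - 973) - 7*(-11 - 14) = ((9 - 5*(-30)²) - 973) - 7*(-11 - 14) = ((9 - 5*900) - 973) - 7*(-25) = ((9 - 4500) - 973) + 175 = (-4491 - 973) + 175 = -5464 + 175 = -5289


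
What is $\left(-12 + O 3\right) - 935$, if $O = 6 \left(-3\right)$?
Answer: $-1001$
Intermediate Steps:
$O = -18$
$\left(-12 + O 3\right) - 935 = \left(-12 - 54\right) - 935 = -66 - 935 = -1001$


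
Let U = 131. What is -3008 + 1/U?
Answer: -394047/131 ≈ -3008.0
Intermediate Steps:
-3008 + 1/U = -3008 + 1/131 = -394047/131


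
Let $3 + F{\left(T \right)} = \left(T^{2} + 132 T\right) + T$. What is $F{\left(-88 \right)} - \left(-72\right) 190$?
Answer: $9717$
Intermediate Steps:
$F{\left(T \right)} = -3 + T^{2} + 133 T$ ($F{\left(T \right)} = -3 + \left(\left(T^{2} + 132 T\right) + T\right) = -3 + \left(T^{2} + 133 T\right) = -3 + T^{2} + 133 T$)
$F{\left(-88 \right)} - \left(-72\right) 190 = \left(-3 + \left(-88\right)^{2} + 133 \left(-88\right)\right) - \left(-72\right) 190 = \left(-3 + 7744 - 11704\right) - -13680 = -3963 + 13680 = 9717$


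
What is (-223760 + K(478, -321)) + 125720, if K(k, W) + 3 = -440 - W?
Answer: -98162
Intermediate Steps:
K(k, W) = -443 - W (K(k, W) = -3 + (-440 - W) = -443 - W)
(-223760 + K(478, -321)) + 125720 = (-223760 + (-443 - 1*(-321))) + 125720 = (-223760 + (-443 + 321)) + 125720 = (-223760 - 122) + 125720 = -223882 + 125720 = -98162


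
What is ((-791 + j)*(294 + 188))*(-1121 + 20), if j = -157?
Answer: 503086536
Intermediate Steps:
((-791 + j)*(294 + 188))*(-1121 + 20) = ((-791 - 157)*(294 + 188))*(-1121 + 20) = -948*482*(-1101) = -456936*(-1101) = 503086536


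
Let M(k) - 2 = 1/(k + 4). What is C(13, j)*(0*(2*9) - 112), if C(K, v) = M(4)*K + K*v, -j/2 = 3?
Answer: 5642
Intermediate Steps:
j = -6 (j = -2*3 = -6)
M(k) = 2 + 1/(4 + k) (M(k) = 2 + 1/(k + 4) = 2 + 1/(4 + k))
C(K, v) = 17*K/8 + K*v (C(K, v) = ((9 + 2*4)/(4 + 4))*K + K*v = ((9 + 8)/8)*K + K*v = ((1/8)*17)*K + K*v = 17*K/8 + K*v)
C(13, j)*(0*(2*9) - 112) = ((1/8)*13*(17 + 8*(-6)))*(0*(2*9) - 112) = ((1/8)*13*(17 - 48))*(0*18 - 112) = ((1/8)*13*(-31))*(0 - 112) = -403/8*(-112) = 5642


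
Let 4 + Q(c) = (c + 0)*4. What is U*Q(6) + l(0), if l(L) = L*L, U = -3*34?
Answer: -2040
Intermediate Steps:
U = -102
l(L) = L**2
Q(c) = -4 + 4*c (Q(c) = -4 + (c + 0)*4 = -4 + c*4 = -4 + 4*c)
U*Q(6) + l(0) = -102*(-4 + 4*6) + 0**2 = -102*(-4 + 24) + 0 = -102*20 + 0 = -2040 + 0 = -2040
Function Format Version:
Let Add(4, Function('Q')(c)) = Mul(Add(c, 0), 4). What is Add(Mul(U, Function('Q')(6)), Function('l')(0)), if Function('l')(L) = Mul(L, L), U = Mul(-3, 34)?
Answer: -2040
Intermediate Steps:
U = -102
Function('l')(L) = Pow(L, 2)
Function('Q')(c) = Add(-4, Mul(4, c)) (Function('Q')(c) = Add(-4, Mul(Add(c, 0), 4)) = Add(-4, Mul(c, 4)) = Add(-4, Mul(4, c)))
Add(Mul(U, Function('Q')(6)), Function('l')(0)) = Add(Mul(-102, Add(-4, Mul(4, 6))), Pow(0, 2)) = Add(Mul(-102, Add(-4, 24)), 0) = Add(Mul(-102, 20), 0) = Add(-2040, 0) = -2040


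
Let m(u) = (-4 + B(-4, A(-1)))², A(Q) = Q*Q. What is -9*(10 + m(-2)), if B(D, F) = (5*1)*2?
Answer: -414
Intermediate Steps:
A(Q) = Q²
B(D, F) = 10 (B(D, F) = 5*2 = 10)
m(u) = 36 (m(u) = (-4 + 10)² = 6² = 36)
-9*(10 + m(-2)) = -9*(10 + 36) = -9*46 = -414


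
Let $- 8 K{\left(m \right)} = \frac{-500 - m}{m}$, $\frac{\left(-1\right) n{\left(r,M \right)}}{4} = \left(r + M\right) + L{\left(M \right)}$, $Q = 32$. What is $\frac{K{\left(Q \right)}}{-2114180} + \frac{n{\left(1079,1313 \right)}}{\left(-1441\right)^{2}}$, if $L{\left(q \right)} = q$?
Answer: $- \frac{2005533618373}{280963494437120} \approx -0.0071381$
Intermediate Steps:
$n{\left(r,M \right)} = - 8 M - 4 r$ ($n{\left(r,M \right)} = - 4 \left(\left(r + M\right) + M\right) = - 4 \left(\left(M + r\right) + M\right) = - 4 \left(r + 2 M\right) = - 8 M - 4 r$)
$K{\left(m \right)} = - \frac{-500 - m}{8 m}$ ($K{\left(m \right)} = - \frac{\left(-500 - m\right) \frac{1}{m}}{8} = - \frac{\frac{1}{m} \left(-500 - m\right)}{8} = - \frac{-500 - m}{8 m}$)
$\frac{K{\left(Q \right)}}{-2114180} + \frac{n{\left(1079,1313 \right)}}{\left(-1441\right)^{2}} = \frac{\frac{1}{8} \cdot \frac{1}{32} \left(500 + 32\right)}{-2114180} + \frac{\left(-8\right) 1313 - 4316}{\left(-1441\right)^{2}} = \frac{1}{8} \cdot \frac{1}{32} \cdot 532 \left(- \frac{1}{2114180}\right) + \frac{-10504 - 4316}{2076481} = \frac{133}{64} \left(- \frac{1}{2114180}\right) - \frac{14820}{2076481} = - \frac{133}{135307520} - \frac{14820}{2076481} = - \frac{2005533618373}{280963494437120}$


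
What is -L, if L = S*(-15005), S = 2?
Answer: 30010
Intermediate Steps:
L = -30010 (L = 2*(-15005) = -30010)
-L = -1*(-30010) = 30010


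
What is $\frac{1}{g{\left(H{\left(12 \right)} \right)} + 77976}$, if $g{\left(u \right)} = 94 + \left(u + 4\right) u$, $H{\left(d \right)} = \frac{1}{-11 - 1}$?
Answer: $\frac{144}{11242033} \approx 1.2809 \cdot 10^{-5}$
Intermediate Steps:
$H{\left(d \right)} = - \frac{1}{12}$ ($H{\left(d \right)} = \frac{1}{-12} = - \frac{1}{12}$)
$g{\left(u \right)} = 94 + u \left(4 + u\right)$ ($g{\left(u \right)} = 94 + \left(4 + u\right) u = 94 + u \left(4 + u\right)$)
$\frac{1}{g{\left(H{\left(12 \right)} \right)} + 77976} = \frac{1}{\left(94 + \left(- \frac{1}{12}\right)^{2} + 4 \left(- \frac{1}{12}\right)\right) + 77976} = \frac{1}{\left(94 + \frac{1}{144} - \frac{1}{3}\right) + 77976} = \frac{1}{\frac{13489}{144} + 77976} = \frac{1}{\frac{11242033}{144}} = \frac{144}{11242033}$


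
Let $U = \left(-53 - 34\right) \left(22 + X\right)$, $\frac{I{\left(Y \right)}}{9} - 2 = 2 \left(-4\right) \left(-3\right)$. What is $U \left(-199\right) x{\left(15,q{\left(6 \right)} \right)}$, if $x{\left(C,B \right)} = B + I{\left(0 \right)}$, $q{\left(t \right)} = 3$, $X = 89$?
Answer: $455453091$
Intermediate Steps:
$I{\left(Y \right)} = 234$ ($I{\left(Y \right)} = 18 + 9 \cdot 2 \left(-4\right) \left(-3\right) = 18 + 9 \left(\left(-8\right) \left(-3\right)\right) = 18 + 9 \cdot 24 = 18 + 216 = 234$)
$x{\left(C,B \right)} = 234 + B$ ($x{\left(C,B \right)} = B + 234 = 234 + B$)
$U = -9657$ ($U = \left(-53 - 34\right) \left(22 + 89\right) = \left(-87\right) 111 = -9657$)
$U \left(-199\right) x{\left(15,q{\left(6 \right)} \right)} = \left(-9657\right) \left(-199\right) \left(234 + 3\right) = 1921743 \cdot 237 = 455453091$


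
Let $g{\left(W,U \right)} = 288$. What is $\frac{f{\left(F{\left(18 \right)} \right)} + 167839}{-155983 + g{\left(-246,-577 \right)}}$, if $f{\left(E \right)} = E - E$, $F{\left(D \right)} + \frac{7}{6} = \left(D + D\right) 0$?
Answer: $- \frac{167839}{155695} \approx -1.078$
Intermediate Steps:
$F{\left(D \right)} = - \frac{7}{6}$ ($F{\left(D \right)} = - \frac{7}{6} + \left(D + D\right) 0 = - \frac{7}{6} + 2 D 0 = - \frac{7}{6} + 0 = - \frac{7}{6}$)
$f{\left(E \right)} = 0$
$\frac{f{\left(F{\left(18 \right)} \right)} + 167839}{-155983 + g{\left(-246,-577 \right)}} = \frac{0 + 167839}{-155983 + 288} = \frac{167839}{-155695} = 167839 \left(- \frac{1}{155695}\right) = - \frac{167839}{155695}$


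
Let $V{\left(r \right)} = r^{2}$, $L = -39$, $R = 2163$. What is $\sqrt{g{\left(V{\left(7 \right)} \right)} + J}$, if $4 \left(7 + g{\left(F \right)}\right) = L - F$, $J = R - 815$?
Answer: $\sqrt{1319} \approx 36.318$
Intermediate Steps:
$J = 1348$ ($J = 2163 - 815 = 1348$)
$g{\left(F \right)} = - \frac{67}{4} - \frac{F}{4}$ ($g{\left(F \right)} = -7 + \frac{-39 - F}{4} = -7 - \left(\frac{39}{4} + \frac{F}{4}\right) = - \frac{67}{4} - \frac{F}{4}$)
$\sqrt{g{\left(V{\left(7 \right)} \right)} + J} = \sqrt{\left(- \frac{67}{4} - \frac{7^{2}}{4}\right) + 1348} = \sqrt{\left(- \frac{67}{4} - \frac{49}{4}\right) + 1348} = \sqrt{-29 + 1348} = \sqrt{1319}$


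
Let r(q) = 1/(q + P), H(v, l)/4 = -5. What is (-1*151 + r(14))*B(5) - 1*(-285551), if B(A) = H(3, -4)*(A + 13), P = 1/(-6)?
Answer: 28210453/83 ≈ 3.3989e+5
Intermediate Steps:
H(v, l) = -20 (H(v, l) = 4*(-5) = -20)
P = -1/6 ≈ -0.16667
B(A) = -260 - 20*A (B(A) = -20*(A + 13) = -20*(13 + A) = -260 - 20*A)
r(q) = 1/(-1/6 + q) (r(q) = 1/(q - 1/6) = 1/(-1/6 + q))
(-1*151 + r(14))*B(5) - 1*(-285551) = (-1*151 + 6/(-1 + 6*14))*(-260 - 20*5) - 1*(-285551) = (-151 + 6/(-1 + 84))*(-260 - 100) + 285551 = (-151 + 6/83)*(-360) + 285551 = -12527/83*(-360) + 285551 = 4509720/83 + 285551 = 28210453/83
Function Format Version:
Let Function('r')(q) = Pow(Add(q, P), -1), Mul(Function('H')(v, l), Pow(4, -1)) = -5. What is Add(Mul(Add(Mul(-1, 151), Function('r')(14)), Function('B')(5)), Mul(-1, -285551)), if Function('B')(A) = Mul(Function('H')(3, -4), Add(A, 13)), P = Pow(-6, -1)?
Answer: Rational(28210453, 83) ≈ 3.3989e+5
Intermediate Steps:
Function('H')(v, l) = -20 (Function('H')(v, l) = Mul(4, -5) = -20)
P = Rational(-1, 6) ≈ -0.16667
Function('B')(A) = Add(-260, Mul(-20, A)) (Function('B')(A) = Mul(-20, Add(A, 13)) = Mul(-20, Add(13, A)) = Add(-260, Mul(-20, A)))
Function('r')(q) = Pow(Add(Rational(-1, 6), q), -1) (Function('r')(q) = Pow(Add(q, Rational(-1, 6)), -1) = Pow(Add(Rational(-1, 6), q), -1))
Add(Mul(Add(Mul(-1, 151), Function('r')(14)), Function('B')(5)), Mul(-1, -285551)) = Add(Mul(Add(Mul(-1, 151), Mul(6, Pow(Add(-1, Mul(6, 14)), -1))), Add(-260, Mul(-20, 5))), Mul(-1, -285551)) = Add(Mul(Add(-151, Mul(6, Pow(Add(-1, 84), -1))), Add(-260, -100)), 285551) = Add(Mul(Add(-151, Mul(6, Pow(83, -1))), -360), 285551) = Add(Mul(Add(-151, Mul(6, Rational(1, 83))), -360), 285551) = Add(Mul(Add(-151, Rational(6, 83)), -360), 285551) = Add(Mul(Rational(-12527, 83), -360), 285551) = Add(Rational(4509720, 83), 285551) = Rational(28210453, 83)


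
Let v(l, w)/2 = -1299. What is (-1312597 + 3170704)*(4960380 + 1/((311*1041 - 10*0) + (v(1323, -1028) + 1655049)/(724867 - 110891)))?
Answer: 610703679317963308115084/66258998809 ≈ 9.2169e+12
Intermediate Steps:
v(l, w) = -2598 (v(l, w) = 2*(-1299) = -2598)
(-1312597 + 3170704)*(4960380 + 1/((311*1041 - 10*0) + (v(1323, -1028) + 1655049)/(724867 - 110891))) = (-1312597 + 3170704)*(4960380 + 1/((311*1041 - 10*0) + (-2598 + 1655049)/(724867 - 110891))) = 1858107*(4960380 + 1/((323751 + 0) + 1652451/613976)) = 1858107*(4960380 + 1/(323751 + 1652451*(1/613976))) = 1858107*(4960380 + 1/(323751 + 1652451/613976)) = 1858107*(4960380 + 1/(198776996427/613976)) = 1858107*(4960380 + 613976/198776996427) = 1858107*(986009437537176236/198776996427) = 610703679317963308115084/66258998809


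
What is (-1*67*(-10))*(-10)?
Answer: -6700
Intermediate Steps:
(-1*67*(-10))*(-10) = -67*(-10)*(-10) = 670*(-10) = -6700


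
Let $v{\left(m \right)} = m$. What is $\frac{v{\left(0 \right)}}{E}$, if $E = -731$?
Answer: $0$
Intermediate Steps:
$\frac{v{\left(0 \right)}}{E} = \frac{0}{-731} = 0 \left(- \frac{1}{731}\right) = 0$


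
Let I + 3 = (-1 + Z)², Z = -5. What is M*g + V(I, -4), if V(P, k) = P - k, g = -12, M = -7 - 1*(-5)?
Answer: 61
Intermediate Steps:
M = -2 (M = -7 + 5 = -2)
I = 33 (I = -3 + (-1 - 5)² = -3 + (-6)² = -3 + 36 = 33)
M*g + V(I, -4) = -2*(-12) + (33 - 1*(-4)) = 24 + (33 + 4) = 24 + 37 = 61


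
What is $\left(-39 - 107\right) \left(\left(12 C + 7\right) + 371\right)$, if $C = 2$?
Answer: $-58692$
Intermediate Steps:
$\left(-39 - 107\right) \left(\left(12 C + 7\right) + 371\right) = \left(-39 - 107\right) \left(\left(12 \cdot 2 + 7\right) + 371\right) = - 146 \left(\left(24 + 7\right) + 371\right) = - 146 \left(31 + 371\right) = \left(-146\right) 402 = -58692$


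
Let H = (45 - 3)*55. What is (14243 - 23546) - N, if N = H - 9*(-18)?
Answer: -11775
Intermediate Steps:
H = 2310 (H = 42*55 = 2310)
N = 2472 (N = 2310 - 9*(-18) = 2310 - 1*(-162) = 2310 + 162 = 2472)
(14243 - 23546) - N = (14243 - 23546) - 1*2472 = -9303 - 2472 = -11775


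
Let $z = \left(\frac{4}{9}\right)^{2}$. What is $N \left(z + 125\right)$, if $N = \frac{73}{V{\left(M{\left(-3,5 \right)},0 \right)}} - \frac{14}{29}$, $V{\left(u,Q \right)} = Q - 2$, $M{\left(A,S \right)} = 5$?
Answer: $- \frac{7250815}{1566} \approx -4630.1$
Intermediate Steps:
$z = \frac{16}{81}$ ($z = \left(4 \cdot \frac{1}{9}\right)^{2} = \left(\frac{4}{9}\right)^{2} = \frac{16}{81} \approx 0.19753$)
$V{\left(u,Q \right)} = -2 + Q$
$N = - \frac{2145}{58}$ ($N = \frac{73}{-2 + 0} - \frac{14}{29} = \frac{73}{-2} - \frac{14}{29} = 73 \left(- \frac{1}{2}\right) - \frac{14}{29} = - \frac{73}{2} - \frac{14}{29} = - \frac{2145}{58} \approx -36.983$)
$N \left(z + 125\right) = - \frac{2145 \left(\frac{16}{81} + 125\right)}{58} = \left(- \frac{2145}{58}\right) \frac{10141}{81} = - \frac{7250815}{1566}$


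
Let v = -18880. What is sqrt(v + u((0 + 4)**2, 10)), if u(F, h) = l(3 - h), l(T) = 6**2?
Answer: 2*I*sqrt(4711) ≈ 137.27*I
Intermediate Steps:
l(T) = 36
u(F, h) = 36
sqrt(v + u((0 + 4)**2, 10)) = sqrt(-18880 + 36) = sqrt(-18844) = 2*I*sqrt(4711)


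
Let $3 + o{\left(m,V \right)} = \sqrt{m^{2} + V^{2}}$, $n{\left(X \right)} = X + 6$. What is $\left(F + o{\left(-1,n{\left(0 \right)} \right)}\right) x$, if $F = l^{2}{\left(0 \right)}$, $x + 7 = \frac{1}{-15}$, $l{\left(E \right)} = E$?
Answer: $\frac{106}{5} - \frac{106 \sqrt{37}}{15} \approx -21.785$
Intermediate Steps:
$n{\left(X \right)} = 6 + X$
$o{\left(m,V \right)} = -3 + \sqrt{V^{2} + m^{2}}$ ($o{\left(m,V \right)} = -3 + \sqrt{m^{2} + V^{2}} = -3 + \sqrt{V^{2} + m^{2}}$)
$x = - \frac{106}{15}$ ($x = -7 + \frac{1}{-15} = -7 - \frac{1}{15} = - \frac{106}{15} \approx -7.0667$)
$F = 0$ ($F = 0^{2} = 0$)
$\left(F + o{\left(-1,n{\left(0 \right)} \right)}\right) x = \left(0 - \left(3 - \sqrt{\left(6 + 0\right)^{2} + \left(-1\right)^{2}}\right)\right) \left(- \frac{106}{15}\right) = \left(0 - \left(3 - \sqrt{6^{2} + 1}\right)\right) \left(- \frac{106}{15}\right) = \left(0 - \left(3 - \sqrt{36 + 1}\right)\right) \left(- \frac{106}{15}\right) = \left(0 - \left(3 - \sqrt{37}\right)\right) \left(- \frac{106}{15}\right) = \left(-3 + \sqrt{37}\right) \left(- \frac{106}{15}\right) = \frac{106}{5} - \frac{106 \sqrt{37}}{15}$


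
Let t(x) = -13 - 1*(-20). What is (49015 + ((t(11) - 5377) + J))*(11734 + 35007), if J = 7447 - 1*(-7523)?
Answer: 2739723715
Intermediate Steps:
t(x) = 7 (t(x) = -13 + 20 = 7)
J = 14970 (J = 7447 + 7523 = 14970)
(49015 + ((t(11) - 5377) + J))*(11734 + 35007) = (49015 + ((7 - 5377) + 14970))*(11734 + 35007) = (49015 + (-5370 + 14970))*46741 = (49015 + 9600)*46741 = 58615*46741 = 2739723715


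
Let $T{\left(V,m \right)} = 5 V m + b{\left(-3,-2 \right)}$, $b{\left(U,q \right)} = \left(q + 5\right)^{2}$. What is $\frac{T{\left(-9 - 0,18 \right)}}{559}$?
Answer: $- \frac{801}{559} \approx -1.4329$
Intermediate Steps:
$b{\left(U,q \right)} = \left(5 + q\right)^{2}$
$T{\left(V,m \right)} = 9 + 5 V m$ ($T{\left(V,m \right)} = 5 V m + \left(5 - 2\right)^{2} = 5 V m + 3^{2} = 5 V m + 9 = 9 + 5 V m$)
$\frac{T{\left(-9 - 0,18 \right)}}{559} = \frac{9 + 5 \left(-9 - 0\right) 18}{559} = \frac{9 + 5 \left(-9 + 0\right) 18}{559} = \frac{9 + 5 \left(-9\right) 18}{559} = \frac{9 - 810}{559} = \frac{1}{559} \left(-801\right) = - \frac{801}{559}$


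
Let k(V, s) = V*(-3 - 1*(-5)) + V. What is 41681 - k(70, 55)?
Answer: 41471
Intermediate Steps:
k(V, s) = 3*V (k(V, s) = V*(-3 + 5) + V = V*2 + V = 2*V + V = 3*V)
41681 - k(70, 55) = 41681 - 3*70 = 41681 - 1*210 = 41681 - 210 = 41471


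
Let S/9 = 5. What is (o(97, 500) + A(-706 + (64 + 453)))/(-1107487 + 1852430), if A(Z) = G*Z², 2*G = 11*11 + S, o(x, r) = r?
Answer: 2965343/744943 ≈ 3.9806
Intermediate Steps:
S = 45 (S = 9*5 = 45)
G = 83 (G = (11*11 + 45)/2 = (121 + 45)/2 = (½)*166 = 83)
A(Z) = 83*Z²
(o(97, 500) + A(-706 + (64 + 453)))/(-1107487 + 1852430) = (500 + 83*(-706 + (64 + 453))²)/(-1107487 + 1852430) = (500 + 83*(-706 + 517)²)/744943 = (500 + 83*(-189)²)*(1/744943) = (500 + 83*35721)*(1/744943) = (500 + 2964843)*(1/744943) = 2965343*(1/744943) = 2965343/744943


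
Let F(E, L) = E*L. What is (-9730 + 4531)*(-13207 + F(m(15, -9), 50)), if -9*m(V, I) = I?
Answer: 68403243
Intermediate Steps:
m(V, I) = -I/9
(-9730 + 4531)*(-13207 + F(m(15, -9), 50)) = (-9730 + 4531)*(-13207 - ⅑*(-9)*50) = -5199*(-13207 + 1*50) = -5199*(-13207 + 50) = -5199*(-13157) = 68403243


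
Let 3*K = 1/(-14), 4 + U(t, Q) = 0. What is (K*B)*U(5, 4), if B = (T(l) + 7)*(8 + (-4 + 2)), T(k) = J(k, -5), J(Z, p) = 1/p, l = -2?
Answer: 136/35 ≈ 3.8857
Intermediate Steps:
U(t, Q) = -4 (U(t, Q) = -4 + 0 = -4)
T(k) = -⅕ (T(k) = 1/(-5) = -⅕)
K = -1/42 (K = (⅓)/(-14) = (⅓)*(-1/14) = -1/42 ≈ -0.023810)
B = 204/5 (B = (-⅕ + 7)*(8 + (-4 + 2)) = 34*(8 - 2)/5 = (34/5)*6 = 204/5 ≈ 40.800)
(K*B)*U(5, 4) = -1/42*204/5*(-4) = -34/35*(-4) = 136/35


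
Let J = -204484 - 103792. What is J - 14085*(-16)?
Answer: -82916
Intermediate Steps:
J = -308276
J - 14085*(-16) = -308276 - 14085*(-16) = -308276 - 1*(-225360) = -308276 + 225360 = -82916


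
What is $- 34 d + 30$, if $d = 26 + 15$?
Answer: $-1364$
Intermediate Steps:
$d = 41$
$- 34 d + 30 = \left(-34\right) 41 + 30 = -1394 + 30 = -1364$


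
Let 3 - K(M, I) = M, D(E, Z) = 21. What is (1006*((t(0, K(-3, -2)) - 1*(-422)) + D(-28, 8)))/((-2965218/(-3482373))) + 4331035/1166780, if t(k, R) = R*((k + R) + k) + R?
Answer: 66082359474015201/115325235268 ≈ 5.7301e+5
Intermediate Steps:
K(M, I) = 3 - M
t(k, R) = R + R*(R + 2*k) (t(k, R) = R*((R + k) + k) + R = R*(R + 2*k) + R = R + R*(R + 2*k))
(1006*((t(0, K(-3, -2)) - 1*(-422)) + D(-28, 8)))/((-2965218/(-3482373))) + 4331035/1166780 = (1006*(((3 - 1*(-3))*(1 + (3 - 1*(-3)) + 2*0) - 1*(-422)) + 21))/((-2965218/(-3482373))) + 4331035/1166780 = (1006*(((3 + 3)*(1 + (3 + 3) + 0) + 422) + 21))/((-2965218*(-1/3482373))) + 4331035*(1/1166780) = (1006*((6*(1 + 6 + 0) + 422) + 21))/(988406/1160791) + 866207/233356 = (1006*((6*7 + 422) + 21))*(1160791/988406) + 866207/233356 = (1006*((42 + 422) + 21))*(1160791/988406) + 866207/233356 = (1006*(464 + 21))*(1160791/988406) + 866207/233356 = (1006*485)*(1160791/988406) + 866207/233356 = 487910*(1160791/988406) + 866207/233356 = 283180768405/494203 + 866207/233356 = 66082359474015201/115325235268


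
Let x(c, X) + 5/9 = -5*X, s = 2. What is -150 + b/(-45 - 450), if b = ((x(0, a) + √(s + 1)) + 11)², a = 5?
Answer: -6031654/40095 + 262*√3/4455 ≈ -150.33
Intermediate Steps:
x(c, X) = -5/9 - 5*X
b = (-131/9 + √3)² (b = (((-5/9 - 5*5) + √(2 + 1)) + 11)² = (((-5/9 - 25) + √3) + 11)² = ((-230/9 + √3) + 11)² = (-131/9 + √3)² ≈ 164.44)
-150 + b/(-45 - 450) = -150 + (17404/81 - 262*√3/9)/(-45 - 450) = -150 + (17404/81 - 262*√3/9)/(-495) = -150 - (17404/81 - 262*√3/9)/495 = -150 + (-17404/40095 + 262*√3/4455) = -6031654/40095 + 262*√3/4455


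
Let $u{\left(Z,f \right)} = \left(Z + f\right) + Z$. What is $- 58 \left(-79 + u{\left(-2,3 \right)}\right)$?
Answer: $4640$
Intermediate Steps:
$u{\left(Z,f \right)} = f + 2 Z$
$- 58 \left(-79 + u{\left(-2,3 \right)}\right) = - 58 \left(-79 + \left(3 + 2 \left(-2\right)\right)\right) = - 58 \left(-79 + \left(3 - 4\right)\right) = - 58 \left(-79 - 1\right) = \left(-58\right) \left(-80\right) = 4640$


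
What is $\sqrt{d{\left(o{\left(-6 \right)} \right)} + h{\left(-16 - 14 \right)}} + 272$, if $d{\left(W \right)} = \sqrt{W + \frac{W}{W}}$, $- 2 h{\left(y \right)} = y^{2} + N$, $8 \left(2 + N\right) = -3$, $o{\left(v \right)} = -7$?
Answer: $272 + \frac{\sqrt{-7181 + 16 i \sqrt{6}}}{4} \approx 272.06 + 21.185 i$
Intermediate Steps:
$N = - \frac{19}{8}$ ($N = -2 + \frac{1}{8} \left(-3\right) = -2 - \frac{3}{8} = - \frac{19}{8} \approx -2.375$)
$h{\left(y \right)} = \frac{19}{16} - \frac{y^{2}}{2}$ ($h{\left(y \right)} = - \frac{y^{2} - \frac{19}{8}}{2} = - \frac{- \frac{19}{8} + y^{2}}{2} = \frac{19}{16} - \frac{y^{2}}{2}$)
$d{\left(W \right)} = \sqrt{1 + W}$ ($d{\left(W \right)} = \sqrt{W + 1} = \sqrt{1 + W}$)
$\sqrt{d{\left(o{\left(-6 \right)} \right)} + h{\left(-16 - 14 \right)}} + 272 = \sqrt{\sqrt{1 - 7} + \left(\frac{19}{16} - \frac{\left(-16 - 14\right)^{2}}{2}\right)} + 272 = \sqrt{\sqrt{-6} + \left(\frac{19}{16} - \frac{\left(-30\right)^{2}}{2}\right)} + 272 = \sqrt{i \sqrt{6} + \left(\frac{19}{16} - 450\right)} + 272 = \sqrt{i \sqrt{6} - \frac{7181}{16}} + 272 = \sqrt{- \frac{7181}{16} + i \sqrt{6}} + 272 = 272 + \sqrt{- \frac{7181}{16} + i \sqrt{6}}$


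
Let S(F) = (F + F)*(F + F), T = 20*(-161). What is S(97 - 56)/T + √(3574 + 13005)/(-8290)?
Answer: -1681/805 - √16579/8290 ≈ -2.1037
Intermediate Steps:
T = -3220
S(F) = 4*F² (S(F) = (2*F)*(2*F) = 4*F²)
S(97 - 56)/T + √(3574 + 13005)/(-8290) = (4*(97 - 56)²)/(-3220) + √(3574 + 13005)/(-8290) = (4*41²)*(-1/3220) + √16579*(-1/8290) = (4*1681)*(-1/3220) - √16579/8290 = 6724*(-1/3220) - √16579/8290 = -1681/805 - √16579/8290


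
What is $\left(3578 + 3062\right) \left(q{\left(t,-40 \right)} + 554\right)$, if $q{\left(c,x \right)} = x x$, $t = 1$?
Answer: $14302560$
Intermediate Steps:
$q{\left(c,x \right)} = x^{2}$
$\left(3578 + 3062\right) \left(q{\left(t,-40 \right)} + 554\right) = \left(3578 + 3062\right) \left(\left(-40\right)^{2} + 554\right) = 6640 \left(1600 + 554\right) = 6640 \cdot 2154 = 14302560$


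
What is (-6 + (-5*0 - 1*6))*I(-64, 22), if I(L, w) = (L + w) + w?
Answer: 240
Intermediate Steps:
I(L, w) = L + 2*w
(-6 + (-5*0 - 1*6))*I(-64, 22) = (-6 + (-5*0 - 1*6))*(-64 + 2*22) = (-6 + (0 - 6))*(-64 + 44) = (-6 - 6)*(-20) = -12*(-20) = 240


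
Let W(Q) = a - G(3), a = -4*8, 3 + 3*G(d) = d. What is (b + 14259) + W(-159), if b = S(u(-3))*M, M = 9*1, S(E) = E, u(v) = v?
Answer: 14200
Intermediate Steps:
G(d) = -1 + d/3
a = -32
M = 9
b = -27 (b = -3*9 = -27)
W(Q) = -32 (W(Q) = -32 - (-1 + (⅓)*3) = -32 - (-1 + 1) = -32 - 1*0 = -32 + 0 = -32)
(b + 14259) + W(-159) = (-27 + 14259) - 32 = 14232 - 32 = 14200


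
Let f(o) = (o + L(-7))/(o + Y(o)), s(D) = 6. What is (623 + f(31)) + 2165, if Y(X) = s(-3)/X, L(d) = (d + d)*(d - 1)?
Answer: 2700429/967 ≈ 2792.6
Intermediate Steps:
L(d) = 2*d*(-1 + d) (L(d) = (2*d)*(-1 + d) = 2*d*(-1 + d))
Y(X) = 6/X
f(o) = (112 + o)/(o + 6/o) (f(o) = (o + 2*(-7)*(-1 - 7))/(o + 6/o) = (o + 2*(-7)*(-8))/(o + 6/o) = (o + 112)/(o + 6/o) = (112 + o)/(o + 6/o))
(623 + f(31)) + 2165 = (623 + 31*(112 + 31)/(6 + 31²)) + 2165 = (623 + 31*143/(6 + 961)) + 2165 = (623 + 31*143/967) + 2165 = (623 + 31*(1/967)*143) + 2165 = (623 + 4433/967) + 2165 = 606874/967 + 2165 = 2700429/967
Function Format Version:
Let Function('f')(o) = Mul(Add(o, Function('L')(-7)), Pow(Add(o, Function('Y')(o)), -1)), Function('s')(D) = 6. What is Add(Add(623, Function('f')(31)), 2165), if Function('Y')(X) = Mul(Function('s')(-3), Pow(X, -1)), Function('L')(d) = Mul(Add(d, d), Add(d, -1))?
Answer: Rational(2700429, 967) ≈ 2792.6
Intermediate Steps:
Function('L')(d) = Mul(2, d, Add(-1, d)) (Function('L')(d) = Mul(Mul(2, d), Add(-1, d)) = Mul(2, d, Add(-1, d)))
Function('Y')(X) = Mul(6, Pow(X, -1))
Function('f')(o) = Mul(Pow(Add(o, Mul(6, Pow(o, -1))), -1), Add(112, o)) (Function('f')(o) = Mul(Add(o, Mul(2, -7, Add(-1, -7))), Pow(Add(o, Mul(6, Pow(o, -1))), -1)) = Mul(Add(o, Mul(2, -7, -8)), Pow(Add(o, Mul(6, Pow(o, -1))), -1)) = Mul(Add(o, 112), Pow(Add(o, Mul(6, Pow(o, -1))), -1)) = Mul(Add(112, o), Pow(Add(o, Mul(6, Pow(o, -1))), -1)) = Mul(Pow(Add(o, Mul(6, Pow(o, -1))), -1), Add(112, o)))
Add(Add(623, Function('f')(31)), 2165) = Add(Add(623, Mul(31, Pow(Add(6, Pow(31, 2)), -1), Add(112, 31))), 2165) = Add(Add(623, Mul(31, Pow(Add(6, 961), -1), 143)), 2165) = Add(Add(623, Mul(31, Pow(967, -1), 143)), 2165) = Add(Add(623, Mul(31, Rational(1, 967), 143)), 2165) = Add(Add(623, Rational(4433, 967)), 2165) = Add(Rational(606874, 967), 2165) = Rational(2700429, 967)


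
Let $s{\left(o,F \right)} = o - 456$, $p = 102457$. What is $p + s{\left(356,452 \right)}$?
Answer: $102357$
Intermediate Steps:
$s{\left(o,F \right)} = -456 + o$
$p + s{\left(356,452 \right)} = 102457 + \left(-456 + 356\right) = 102457 - 100 = 102357$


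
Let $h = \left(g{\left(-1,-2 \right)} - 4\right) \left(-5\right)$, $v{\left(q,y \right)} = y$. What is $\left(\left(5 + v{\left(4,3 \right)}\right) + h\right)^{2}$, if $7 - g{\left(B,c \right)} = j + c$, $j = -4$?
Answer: $1369$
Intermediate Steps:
$g{\left(B,c \right)} = 11 - c$ ($g{\left(B,c \right)} = 7 - \left(-4 + c\right) = 11 - c$)
$h = -45$ ($h = \left(\left(11 - -2\right) - 4\right) \left(-5\right) = \left(\left(11 + 2\right) - 4\right) \left(-5\right) = \left(13 - 4\right) \left(-5\right) = 9 \left(-5\right) = -45$)
$\left(\left(5 + v{\left(4,3 \right)}\right) + h\right)^{2} = \left(\left(5 + 3\right) - 45\right)^{2} = \left(8 - 45\right)^{2} = \left(-37\right)^{2} = 1369$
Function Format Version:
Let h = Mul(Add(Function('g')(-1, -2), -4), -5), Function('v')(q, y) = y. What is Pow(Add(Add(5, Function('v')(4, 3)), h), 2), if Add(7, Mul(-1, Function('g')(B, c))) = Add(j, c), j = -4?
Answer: 1369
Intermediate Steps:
Function('g')(B, c) = Add(11, Mul(-1, c)) (Function('g')(B, c) = Add(7, Mul(-1, Add(-4, c))) = Add(7, Add(4, Mul(-1, c))) = Add(11, Mul(-1, c)))
h = -45 (h = Mul(Add(Add(11, Mul(-1, -2)), -4), -5) = Mul(Add(Add(11, 2), -4), -5) = Mul(Add(13, -4), -5) = Mul(9, -5) = -45)
Pow(Add(Add(5, Function('v')(4, 3)), h), 2) = Pow(Add(Add(5, 3), -45), 2) = Pow(Add(8, -45), 2) = Pow(-37, 2) = 1369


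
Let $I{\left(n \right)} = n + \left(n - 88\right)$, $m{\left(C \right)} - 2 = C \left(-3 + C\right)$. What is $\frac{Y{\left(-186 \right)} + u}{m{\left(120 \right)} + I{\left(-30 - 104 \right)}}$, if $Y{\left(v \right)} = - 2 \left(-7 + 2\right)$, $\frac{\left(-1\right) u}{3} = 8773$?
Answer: $- \frac{26309}{13686} \approx -1.9223$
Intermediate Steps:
$u = -26319$ ($u = \left(-3\right) 8773 = -26319$)
$m{\left(C \right)} = 2 + C \left(-3 + C\right)$
$I{\left(n \right)} = -88 + 2 n$ ($I{\left(n \right)} = n + \left(-88 + n\right) = -88 + 2 n$)
$Y{\left(v \right)} = 10$ ($Y{\left(v \right)} = \left(-2\right) \left(-5\right) = 10$)
$\frac{Y{\left(-186 \right)} + u}{m{\left(120 \right)} + I{\left(-30 - 104 \right)}} = \frac{10 - 26319}{\left(2 + 120^{2} - 360\right) + \left(-88 + 2 \left(-30 - 104\right)\right)} = - \frac{26309}{\left(2 + 14400 - 360\right) + \left(-88 + 2 \left(-30 - 104\right)\right)} = - \frac{26309}{14042 + \left(-88 + 2 \left(-134\right)\right)} = - \frac{26309}{14042 - 356} = - \frac{26309}{13686}$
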